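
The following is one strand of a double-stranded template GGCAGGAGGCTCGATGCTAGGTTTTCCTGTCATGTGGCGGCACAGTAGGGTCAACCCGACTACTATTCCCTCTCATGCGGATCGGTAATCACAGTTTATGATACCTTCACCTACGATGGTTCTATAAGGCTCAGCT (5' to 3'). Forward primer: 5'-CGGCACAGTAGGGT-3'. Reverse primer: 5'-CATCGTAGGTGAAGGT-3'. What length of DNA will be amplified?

81 bp

Forward primer CGGCACAGTAGGGT is found on the top strand at positions 38–51.
Taking the reverse complement of CATCGTAGGTGAAGGT gives ACCTTCACCTACGATG, found at positions 103–118 on the template; the primer anneals here to the top strand with its 3' end pointing upstream.
Product length = (reverse-primer end) − (forward-primer start) + 1 = 118 − 38 + 1 = 81 bp.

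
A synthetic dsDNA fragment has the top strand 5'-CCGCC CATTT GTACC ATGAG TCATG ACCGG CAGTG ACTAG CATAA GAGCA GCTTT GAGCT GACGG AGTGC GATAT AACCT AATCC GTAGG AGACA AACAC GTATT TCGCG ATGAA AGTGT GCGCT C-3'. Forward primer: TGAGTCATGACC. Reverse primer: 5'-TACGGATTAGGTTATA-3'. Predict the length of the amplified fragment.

Forward primer TGAGTCATGACC is found on the top strand at positions 17–28.
The reverse primer's reverse complement is TATAACCTAATCCGTA, which matches the template at positions 73–88.
Product length = (reverse-primer end) − (forward-primer start) + 1 = 88 − 17 + 1 = 72 bp.

72 bp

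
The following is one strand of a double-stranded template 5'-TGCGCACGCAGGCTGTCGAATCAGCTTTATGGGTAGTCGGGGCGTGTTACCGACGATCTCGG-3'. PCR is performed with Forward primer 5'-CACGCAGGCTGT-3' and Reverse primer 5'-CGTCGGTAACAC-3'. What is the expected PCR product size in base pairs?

51 bp

Forward primer CACGCAGGCTGT is found on the top strand at positions 5–16.
Reverse complement of the reverse primer: GTGTTACCGACG. This occurs on the top strand at positions 44–55.
Product length = (reverse-primer end) − (forward-primer start) + 1 = 55 − 5 + 1 = 51 bp.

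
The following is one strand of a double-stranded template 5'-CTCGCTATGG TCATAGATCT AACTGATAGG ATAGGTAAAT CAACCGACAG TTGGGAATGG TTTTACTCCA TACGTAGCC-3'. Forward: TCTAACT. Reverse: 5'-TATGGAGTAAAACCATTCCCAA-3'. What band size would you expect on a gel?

55 bp

Forward primer TCTAACT is found on the top strand at positions 18–24.
Taking the reverse complement of TATGGAGTAAAACCATTCCCAA gives TTGGGAATGGTTTTACTCCATA, found at positions 51–72 on the template; the primer anneals here to the top strand with its 3' end pointing upstream.
Product length = (reverse-primer end) − (forward-primer start) + 1 = 72 − 18 + 1 = 55 bp.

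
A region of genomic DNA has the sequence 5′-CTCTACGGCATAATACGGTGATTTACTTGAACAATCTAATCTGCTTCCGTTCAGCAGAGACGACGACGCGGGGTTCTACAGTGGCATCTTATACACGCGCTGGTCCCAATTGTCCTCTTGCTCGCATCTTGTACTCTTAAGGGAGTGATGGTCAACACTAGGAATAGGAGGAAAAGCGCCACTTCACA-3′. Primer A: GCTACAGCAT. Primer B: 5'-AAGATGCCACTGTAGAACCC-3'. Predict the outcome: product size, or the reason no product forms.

No product — primer A has no binding site in the template.

Primer A (GCTACAGCAT) does not match the top strand, and its reverse complement ATGCTGTAGC does not match either.
With no annealing site for primer A, no amplification occurs.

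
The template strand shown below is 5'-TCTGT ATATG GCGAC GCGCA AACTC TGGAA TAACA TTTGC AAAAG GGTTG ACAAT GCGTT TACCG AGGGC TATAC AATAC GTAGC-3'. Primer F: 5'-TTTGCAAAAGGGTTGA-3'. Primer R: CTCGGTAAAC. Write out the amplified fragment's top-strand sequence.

Scanning the template, TTTGCAAAAGGGTTGA occurs at positions 36–51; this primer anneals to the bottom strand there with its 3' end pointing downstream.
The reverse primer's reverse complement is GTTTACCGAG, which matches the template at positions 58–67.
The product is the template from position 36 through 67 (32 bp).

5'-TTTGCAAAAGGGTTGACAATGCGTTTACCGAG-3'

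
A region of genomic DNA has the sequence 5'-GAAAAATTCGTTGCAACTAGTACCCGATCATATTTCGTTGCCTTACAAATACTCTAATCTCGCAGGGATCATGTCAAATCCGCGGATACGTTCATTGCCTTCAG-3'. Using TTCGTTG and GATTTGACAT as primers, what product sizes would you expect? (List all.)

The forward primer TTCGTTG matches the top strand at positions 7–13, 34–40.
The reverse primer's reverse complement is ATGTCAAATC, matching at positions 71–80.
Each forward site pairs with the reverse site to give a product ending at position 80: sizes 74, 47 bp.

74 bp, 47 bp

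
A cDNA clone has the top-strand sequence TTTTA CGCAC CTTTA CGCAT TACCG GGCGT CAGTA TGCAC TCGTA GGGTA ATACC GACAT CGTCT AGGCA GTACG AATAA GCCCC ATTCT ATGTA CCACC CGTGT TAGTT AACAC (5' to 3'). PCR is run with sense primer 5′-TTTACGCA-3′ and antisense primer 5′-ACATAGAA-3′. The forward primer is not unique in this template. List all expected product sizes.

93 bp, 83 bp

The forward primer TTTACGCA matches the top strand at positions 2–9, 12–19.
The reverse primer's reverse complement is TTCTATGT, matching at positions 87–94.
Each forward site pairs with the reverse site to give a product ending at position 94: sizes 93, 83 bp.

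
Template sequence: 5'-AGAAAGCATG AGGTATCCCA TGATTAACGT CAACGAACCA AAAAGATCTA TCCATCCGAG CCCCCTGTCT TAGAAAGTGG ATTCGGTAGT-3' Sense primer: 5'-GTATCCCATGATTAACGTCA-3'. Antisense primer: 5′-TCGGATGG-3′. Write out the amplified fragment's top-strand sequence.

5'-GTATCCCATGATTAACGTCAACGAACCAAAAAGATCTATCCATCCGA-3'

The forward primer matches the template at positions 13–32.
Taking the reverse complement of TCGGATGG gives CCATCCGA, found at positions 52–59 on the template; the primer anneals here to the top strand with its 3' end pointing upstream.
The product is the template from position 13 through 59 (47 bp).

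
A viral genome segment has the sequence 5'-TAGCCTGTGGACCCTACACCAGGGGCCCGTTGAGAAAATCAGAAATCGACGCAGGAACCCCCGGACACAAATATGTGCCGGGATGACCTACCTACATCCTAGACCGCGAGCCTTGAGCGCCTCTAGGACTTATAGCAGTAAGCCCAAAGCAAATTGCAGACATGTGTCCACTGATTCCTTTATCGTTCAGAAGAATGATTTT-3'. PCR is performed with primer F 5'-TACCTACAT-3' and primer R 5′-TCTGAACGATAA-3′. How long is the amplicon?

The forward primer matches the template at positions 89–97.
Taking the reverse complement of TCTGAACGATAA gives TTATCGTTCAGA, found at positions 180–191 on the template; the primer anneals here to the top strand with its 3' end pointing upstream.
Amplicon spans positions 89–191: 103 bp.

103 bp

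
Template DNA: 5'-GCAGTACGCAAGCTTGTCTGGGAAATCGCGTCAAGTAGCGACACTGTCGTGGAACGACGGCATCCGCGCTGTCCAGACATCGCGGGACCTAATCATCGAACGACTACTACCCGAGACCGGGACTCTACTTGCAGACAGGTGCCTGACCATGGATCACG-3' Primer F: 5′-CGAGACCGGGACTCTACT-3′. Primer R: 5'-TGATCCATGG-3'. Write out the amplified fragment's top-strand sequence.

Forward primer CGAGACCGGGACTCTACT is found on the top strand at positions 112–129.
Reverse complement of the reverse primer: CCATGGATCA. This occurs on the top strand at positions 147–156.
The product is the template from position 112 through 156 (45 bp).

5'-CGAGACCGGGACTCTACTTGCAGACAGGTGCCTGACCATGGATCA-3'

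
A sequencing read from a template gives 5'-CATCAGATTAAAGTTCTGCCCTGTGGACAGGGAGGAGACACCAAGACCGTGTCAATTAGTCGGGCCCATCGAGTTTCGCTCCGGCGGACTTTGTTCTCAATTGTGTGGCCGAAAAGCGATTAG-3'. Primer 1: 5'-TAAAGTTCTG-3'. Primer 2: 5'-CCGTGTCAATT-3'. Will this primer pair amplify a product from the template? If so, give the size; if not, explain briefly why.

Primer 1 (TAAAGTTCTG) matches the top strand at positions 9–18 (3' end points downstream).
Primer 2 (CCGTGTCAATT) also matches the top strand directly, at positions 47–57 — its reverse complement AATTGACACGG is not present.
Both primers anneal to the bottom strand with 3' ends pointing the same way, so neither can prime synthesis back toward the other.

No product — both primers anneal to the same strand and extend in the same direction.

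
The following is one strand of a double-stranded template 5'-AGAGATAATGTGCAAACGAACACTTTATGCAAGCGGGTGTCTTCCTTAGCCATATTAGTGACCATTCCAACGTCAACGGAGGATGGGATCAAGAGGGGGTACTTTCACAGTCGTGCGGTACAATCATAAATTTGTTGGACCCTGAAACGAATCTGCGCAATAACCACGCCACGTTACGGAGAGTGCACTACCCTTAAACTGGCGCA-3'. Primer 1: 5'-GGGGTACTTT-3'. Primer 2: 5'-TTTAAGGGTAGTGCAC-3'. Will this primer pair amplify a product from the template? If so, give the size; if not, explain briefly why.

Primer 1 (GGGGTACTTT) matches the top strand at positions 96–105; it acts as a forward primer.
Primer 2's reverse complement is GTGCACTACCCTTAAA, matching the top strand at positions 183–198; it acts as a reverse primer.
The 3' ends face each other across positions 96–198, giving a 103 bp product.

Yes — a 103 bp product.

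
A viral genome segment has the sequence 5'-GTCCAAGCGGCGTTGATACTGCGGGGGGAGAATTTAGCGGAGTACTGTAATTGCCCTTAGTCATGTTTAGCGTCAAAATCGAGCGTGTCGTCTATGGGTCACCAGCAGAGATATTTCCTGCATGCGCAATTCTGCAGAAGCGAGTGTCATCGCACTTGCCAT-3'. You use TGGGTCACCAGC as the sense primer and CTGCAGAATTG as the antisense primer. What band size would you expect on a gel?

43 bp

Forward primer TGGGTCACCAGC is found on the top strand at positions 95–106.
The reverse primer's reverse complement is CAATTCTGCAG, which matches the template at positions 127–137.
Amplicon spans positions 95–137: 43 bp.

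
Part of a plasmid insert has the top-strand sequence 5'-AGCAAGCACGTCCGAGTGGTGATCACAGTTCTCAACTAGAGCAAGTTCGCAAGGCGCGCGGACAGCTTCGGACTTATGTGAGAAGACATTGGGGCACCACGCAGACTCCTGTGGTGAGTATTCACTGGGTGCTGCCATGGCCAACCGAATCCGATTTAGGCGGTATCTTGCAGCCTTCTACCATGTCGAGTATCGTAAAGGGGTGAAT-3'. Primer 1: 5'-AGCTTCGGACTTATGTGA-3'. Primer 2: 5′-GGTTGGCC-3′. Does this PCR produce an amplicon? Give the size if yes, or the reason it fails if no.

Primer 1 (AGCTTCGGACTTATGTGA) matches the top strand at positions 64–81; it acts as a forward primer.
Primer 2's reverse complement is GGCCAACC, matching the top strand at positions 139–146; it acts as a reverse primer.
The 3' ends face each other across positions 64–146, giving an 83 bp product.

Yes — an 83 bp product.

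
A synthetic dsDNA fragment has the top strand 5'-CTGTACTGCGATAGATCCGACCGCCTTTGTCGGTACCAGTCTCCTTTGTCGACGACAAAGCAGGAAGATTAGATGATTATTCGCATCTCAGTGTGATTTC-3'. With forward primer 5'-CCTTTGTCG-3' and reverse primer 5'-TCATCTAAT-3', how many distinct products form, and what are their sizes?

Two products: 53 bp, 34 bp

The forward primer CCTTTGTCG matches the top strand at positions 24–32, 43–51.
The reverse primer's reverse complement is ATTAGATGA, matching at positions 68–76.
Each forward site pairs with the reverse site to give a product ending at position 76: sizes 53, 34 bp.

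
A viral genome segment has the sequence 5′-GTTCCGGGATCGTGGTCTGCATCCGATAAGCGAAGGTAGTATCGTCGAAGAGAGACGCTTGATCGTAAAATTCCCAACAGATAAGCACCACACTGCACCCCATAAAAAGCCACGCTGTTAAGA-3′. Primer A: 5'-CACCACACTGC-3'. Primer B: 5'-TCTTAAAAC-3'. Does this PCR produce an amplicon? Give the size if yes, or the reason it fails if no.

No product — primer B has no binding site in the template.

Primer B (TCTTAAAAC) does not match the top strand, and its reverse complement GTTTTAAGA does not match either.
With no annealing site for primer B, no amplification occurs.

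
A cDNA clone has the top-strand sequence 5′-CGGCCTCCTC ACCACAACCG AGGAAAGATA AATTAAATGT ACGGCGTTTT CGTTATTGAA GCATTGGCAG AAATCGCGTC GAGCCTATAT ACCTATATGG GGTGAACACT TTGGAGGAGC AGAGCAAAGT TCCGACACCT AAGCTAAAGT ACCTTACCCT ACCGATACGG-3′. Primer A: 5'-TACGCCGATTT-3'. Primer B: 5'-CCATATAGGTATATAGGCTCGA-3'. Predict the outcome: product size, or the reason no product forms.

Primer A (TACGCCGATTT) does not match the top strand, and its reverse complement AAATCGGCGTA does not match either.
With no annealing site for primer A, no amplification occurs.

No product — primer A has no binding site in the template.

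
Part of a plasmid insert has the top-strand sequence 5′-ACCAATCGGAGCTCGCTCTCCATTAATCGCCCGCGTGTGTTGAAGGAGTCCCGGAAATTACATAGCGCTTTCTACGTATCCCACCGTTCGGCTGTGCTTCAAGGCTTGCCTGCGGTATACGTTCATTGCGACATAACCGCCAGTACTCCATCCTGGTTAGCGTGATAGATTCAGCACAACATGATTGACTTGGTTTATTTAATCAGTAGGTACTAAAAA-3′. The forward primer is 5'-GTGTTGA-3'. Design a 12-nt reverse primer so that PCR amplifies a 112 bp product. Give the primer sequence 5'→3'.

5'-GAGTACTGGCGG-3'

The forward primer binds at positions 37–43, so a 112 bp product ends at position 37 + 112 − 1 = 148.
The reverse primer anneals to the top strand over positions 137–148, i.e. to CCGCCAGTACTC.
Its sequence written 5'→3' is the reverse complement: GAGTACTGGCGG.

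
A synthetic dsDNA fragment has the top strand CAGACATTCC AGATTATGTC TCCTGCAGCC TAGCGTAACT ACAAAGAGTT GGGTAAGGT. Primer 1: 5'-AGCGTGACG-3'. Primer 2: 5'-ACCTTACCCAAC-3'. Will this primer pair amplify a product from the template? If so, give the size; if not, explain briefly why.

Primer 1 (AGCGTGACG) does not match the top strand, and its reverse complement CGTCACGCT does not match either.
With no annealing site for primer 1, no amplification occurs.

No product — primer 1 has no binding site in the template.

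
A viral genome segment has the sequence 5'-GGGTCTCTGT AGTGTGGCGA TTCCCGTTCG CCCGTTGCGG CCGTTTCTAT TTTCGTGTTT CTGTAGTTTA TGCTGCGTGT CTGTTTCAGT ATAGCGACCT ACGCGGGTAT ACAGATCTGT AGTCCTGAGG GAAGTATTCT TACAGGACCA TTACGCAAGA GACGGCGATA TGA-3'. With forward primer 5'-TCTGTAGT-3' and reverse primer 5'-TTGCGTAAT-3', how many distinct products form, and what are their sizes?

The forward primer TCTGTAGT matches the top strand at positions 6–13, 60–67, 116–123.
The reverse primer's reverse complement is ATTACGCAA, matching at positions 150–158.
Each forward site pairs with the reverse site to give a product ending at position 158: sizes 153, 99, 43 bp.

Three products: 153 bp, 99 bp, 43 bp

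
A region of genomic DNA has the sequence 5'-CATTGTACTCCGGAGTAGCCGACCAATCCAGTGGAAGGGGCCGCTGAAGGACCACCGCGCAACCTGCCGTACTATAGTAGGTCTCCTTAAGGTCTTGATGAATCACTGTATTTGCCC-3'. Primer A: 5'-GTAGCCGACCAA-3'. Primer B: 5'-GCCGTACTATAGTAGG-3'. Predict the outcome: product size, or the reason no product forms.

No product — both primers anneal to the same strand and extend in the same direction.

Primer A (GTAGCCGACCAA) matches the top strand at positions 15–26 (3' end points downstream).
Primer B (GCCGTACTATAGTAGG) also matches the top strand directly, at positions 66–81 — its reverse complement CCTACTATAGTACGGC is not present.
Both primers anneal to the bottom strand with 3' ends pointing the same way, so neither can prime synthesis back toward the other.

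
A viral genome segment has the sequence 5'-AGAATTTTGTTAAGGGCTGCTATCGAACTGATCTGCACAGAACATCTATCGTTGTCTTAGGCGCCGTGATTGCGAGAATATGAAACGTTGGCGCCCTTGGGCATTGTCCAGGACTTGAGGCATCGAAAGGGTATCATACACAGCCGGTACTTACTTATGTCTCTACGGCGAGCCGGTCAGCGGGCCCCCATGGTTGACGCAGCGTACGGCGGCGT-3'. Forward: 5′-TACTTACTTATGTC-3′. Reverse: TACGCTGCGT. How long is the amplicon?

59 bp

The forward primer matches the template at positions 148–161.
The reverse primer's reverse complement is ACGCAGCGTA, which matches the template at positions 197–206.
Amplicon spans positions 148–206: 59 bp.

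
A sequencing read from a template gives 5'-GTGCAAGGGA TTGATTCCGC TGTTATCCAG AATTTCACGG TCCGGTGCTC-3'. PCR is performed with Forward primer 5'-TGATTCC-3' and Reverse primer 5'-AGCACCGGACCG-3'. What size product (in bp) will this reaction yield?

Scanning the template, TGATTCC occurs at positions 12–18; this primer anneals to the bottom strand there with its 3' end pointing downstream.
The reverse primer's reverse complement is CGGTCCGGTGCT, which matches the template at positions 38–49.
Product length = (reverse-primer end) − (forward-primer start) + 1 = 49 − 12 + 1 = 38 bp.

38 bp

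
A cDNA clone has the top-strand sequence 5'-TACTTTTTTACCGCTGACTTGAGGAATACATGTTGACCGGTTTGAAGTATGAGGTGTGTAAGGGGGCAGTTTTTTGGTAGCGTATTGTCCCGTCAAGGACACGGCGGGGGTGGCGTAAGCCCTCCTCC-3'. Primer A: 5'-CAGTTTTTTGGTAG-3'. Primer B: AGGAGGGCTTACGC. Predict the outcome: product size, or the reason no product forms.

Yes — a 60 bp product.

Primer A (CAGTTTTTTGGTAG) matches the top strand at positions 67–80; it acts as a forward primer.
Primer B's reverse complement is GCGTAAGCCCTCCT, matching the top strand at positions 113–126; it acts as a reverse primer.
The 3' ends face each other across positions 67–126, giving a 60 bp product.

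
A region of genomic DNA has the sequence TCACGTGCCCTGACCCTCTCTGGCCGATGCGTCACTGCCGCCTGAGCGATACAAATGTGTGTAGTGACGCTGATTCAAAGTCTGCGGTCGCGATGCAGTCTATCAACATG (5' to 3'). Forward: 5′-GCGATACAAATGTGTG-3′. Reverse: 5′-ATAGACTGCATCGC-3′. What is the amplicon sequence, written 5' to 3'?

5'-GCGATACAAATGTGTGTAGTGACGCTGATTCAAAGTCTGCGGTCGCGATGCAGTCTAT-3'

The forward primer matches the template at positions 46–61.
The reverse primer's reverse complement is GCGATGCAGTCTAT, which matches the template at positions 90–103.
The product is the template from position 46 through 103 (58 bp).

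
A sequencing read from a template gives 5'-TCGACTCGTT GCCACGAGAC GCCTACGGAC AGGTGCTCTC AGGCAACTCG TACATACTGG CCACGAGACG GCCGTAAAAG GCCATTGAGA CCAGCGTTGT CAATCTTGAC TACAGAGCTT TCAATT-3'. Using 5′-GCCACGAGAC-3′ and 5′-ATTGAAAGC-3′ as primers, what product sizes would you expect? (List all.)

The forward primer GCCACGAGAC matches the top strand at positions 11–20, 60–69.
The reverse primer's reverse complement is GCTTTCAAT, matching at positions 117–125.
Each forward site pairs with the reverse site to give a product ending at position 125: sizes 115, 66 bp.

115 bp, 66 bp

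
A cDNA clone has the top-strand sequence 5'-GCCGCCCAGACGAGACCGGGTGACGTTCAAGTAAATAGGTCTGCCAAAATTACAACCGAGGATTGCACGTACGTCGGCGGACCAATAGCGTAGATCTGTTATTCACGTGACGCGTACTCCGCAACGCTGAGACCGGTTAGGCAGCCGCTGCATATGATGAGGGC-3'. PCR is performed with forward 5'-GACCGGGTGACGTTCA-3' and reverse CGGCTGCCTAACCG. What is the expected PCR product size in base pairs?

The forward primer matches the template at positions 14–29.
Reverse complement of the reverse primer: CGGTTAGGCAGCCG. This occurs on the top strand at positions 134–147.
Product length = (reverse-primer end) − (forward-primer start) + 1 = 147 − 14 + 1 = 134 bp.

134 bp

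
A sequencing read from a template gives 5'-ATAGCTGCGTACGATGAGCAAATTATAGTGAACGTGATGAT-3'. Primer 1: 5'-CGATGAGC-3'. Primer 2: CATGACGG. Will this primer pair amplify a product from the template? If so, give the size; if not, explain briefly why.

No product — primer 2 has no binding site in the template.

Primer 2 (CATGACGG) does not match the top strand, and its reverse complement CCGTCATG does not match either.
With no annealing site for primer 2, no amplification occurs.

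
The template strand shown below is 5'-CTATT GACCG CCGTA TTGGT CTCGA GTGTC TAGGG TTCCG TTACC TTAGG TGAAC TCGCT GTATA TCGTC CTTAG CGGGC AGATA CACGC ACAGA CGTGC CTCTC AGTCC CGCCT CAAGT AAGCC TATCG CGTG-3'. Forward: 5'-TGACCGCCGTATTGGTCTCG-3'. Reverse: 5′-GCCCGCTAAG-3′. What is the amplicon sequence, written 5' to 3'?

5'-TGACCGCCGTATTGGTCTCGAGTGTCTAGGGTTCCGTTACCTTAGGTGAACTCGCTGTATATCGTCCTTAGCGGGC-3'

The forward primer matches the template at positions 5–24.
Taking the reverse complement of GCCCGCTAAG gives CTTAGCGGGC, found at positions 71–80 on the template; the primer anneals here to the top strand with its 3' end pointing upstream.
The product is the template from position 5 through 80 (76 bp).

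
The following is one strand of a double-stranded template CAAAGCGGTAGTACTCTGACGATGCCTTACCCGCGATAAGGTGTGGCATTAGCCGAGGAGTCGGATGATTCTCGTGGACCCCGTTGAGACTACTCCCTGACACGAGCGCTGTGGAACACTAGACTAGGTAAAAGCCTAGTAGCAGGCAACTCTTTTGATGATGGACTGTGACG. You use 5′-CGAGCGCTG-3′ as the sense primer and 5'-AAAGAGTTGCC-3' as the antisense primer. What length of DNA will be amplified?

The forward primer matches the template at positions 103–111.
Taking the reverse complement of AAAGAGTTGCC gives GGCAACTCTTT, found at positions 145–155 on the template; the primer anneals here to the top strand with its 3' end pointing upstream.
The product runs from position 103 to position 155, so its length is 155 − 103 + 1 = 53 bp.

53 bp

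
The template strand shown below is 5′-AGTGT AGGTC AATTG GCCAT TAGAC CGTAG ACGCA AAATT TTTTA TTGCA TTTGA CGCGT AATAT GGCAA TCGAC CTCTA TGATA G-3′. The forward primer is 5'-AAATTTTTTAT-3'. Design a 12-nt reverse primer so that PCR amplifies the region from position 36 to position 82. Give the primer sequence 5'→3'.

The product's 3' end on the top strand is position 82.
The reverse primer anneals to the top strand over positions 71–82, i.e. to TCGACCTCTATG.
Its sequence written 5'→3' is the reverse complement: CATAGAGGTCGA.

5'-CATAGAGGTCGA-3'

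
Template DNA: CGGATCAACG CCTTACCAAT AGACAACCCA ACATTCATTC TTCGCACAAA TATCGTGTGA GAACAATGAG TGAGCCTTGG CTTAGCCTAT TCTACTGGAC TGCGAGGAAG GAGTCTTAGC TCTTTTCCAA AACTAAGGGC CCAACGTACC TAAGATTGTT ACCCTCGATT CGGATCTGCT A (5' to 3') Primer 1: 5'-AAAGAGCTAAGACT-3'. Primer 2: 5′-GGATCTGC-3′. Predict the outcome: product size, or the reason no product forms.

No product — the primers' 3' ends point away from each other.

Primer 1 (AAAGAGCTAAGACT) has reverse complement AGTCTTAGCTCTTT, which matches the top strand at positions 112–125; primer 1 anneals to the top strand there with its 3' end pointing upstream toward position 112.
Primer 2 (GGATCTGC) matches the top strand directly at positions 172–179; it anneals to the bottom strand with its 3' end pointing downstream toward position 179.
The 3' ends diverge (primer 1 extends toward position 1, primer 2 toward position 181), so the primers never converge on a shared product.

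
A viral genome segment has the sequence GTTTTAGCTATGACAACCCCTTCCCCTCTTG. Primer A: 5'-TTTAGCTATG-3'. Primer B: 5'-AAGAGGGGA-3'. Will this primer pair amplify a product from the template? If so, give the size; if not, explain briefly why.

Primer A (TTTAGCTATG) matches the top strand at positions 3–12; it acts as a forward primer.
Primer B's reverse complement is TCCCCTCTT, matching the top strand at positions 22–30; it acts as a reverse primer.
The 3' ends face each other across positions 3–30, giving a 28 bp product.

Yes — a 28 bp product.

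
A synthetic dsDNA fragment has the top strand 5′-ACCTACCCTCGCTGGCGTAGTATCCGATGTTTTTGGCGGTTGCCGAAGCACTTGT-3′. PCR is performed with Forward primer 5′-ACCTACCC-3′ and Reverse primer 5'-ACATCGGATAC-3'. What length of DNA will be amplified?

30 bp

Forward primer ACCTACCC is found on the top strand at positions 1–8.
Reverse complement of the reverse primer: GTATCCGATGT. This occurs on the top strand at positions 20–30.
Amplicon spans positions 1–30: 30 bp.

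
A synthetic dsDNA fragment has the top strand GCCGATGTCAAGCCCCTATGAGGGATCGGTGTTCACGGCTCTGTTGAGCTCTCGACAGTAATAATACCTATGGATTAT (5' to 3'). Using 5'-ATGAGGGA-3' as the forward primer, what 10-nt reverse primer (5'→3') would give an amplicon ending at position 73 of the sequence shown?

5'-CCATAGGTAT-3'

The forward primer binds at positions 18–25; the product's 3' end on the top strand is position 73.
The reverse primer anneals to the top strand over positions 64–73, i.e. to ATACCTATGG.
Its sequence written 5'→3' is the reverse complement: CCATAGGTAT.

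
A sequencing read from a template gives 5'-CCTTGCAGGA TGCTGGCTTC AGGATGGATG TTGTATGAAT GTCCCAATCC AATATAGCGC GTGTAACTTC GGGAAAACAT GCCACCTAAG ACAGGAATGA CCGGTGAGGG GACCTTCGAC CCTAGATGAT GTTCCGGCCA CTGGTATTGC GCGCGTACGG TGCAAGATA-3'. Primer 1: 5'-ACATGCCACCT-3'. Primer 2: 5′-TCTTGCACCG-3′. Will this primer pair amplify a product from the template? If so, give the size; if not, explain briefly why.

Yes — a 91 bp product.

Primer 1 (ACATGCCACCT) matches the top strand at positions 77–87; it acts as a forward primer.
Primer 2's reverse complement is CGGTGCAAGA, matching the top strand at positions 158–167; it acts as a reverse primer.
The 3' ends face each other across positions 77–167, giving a 91 bp product.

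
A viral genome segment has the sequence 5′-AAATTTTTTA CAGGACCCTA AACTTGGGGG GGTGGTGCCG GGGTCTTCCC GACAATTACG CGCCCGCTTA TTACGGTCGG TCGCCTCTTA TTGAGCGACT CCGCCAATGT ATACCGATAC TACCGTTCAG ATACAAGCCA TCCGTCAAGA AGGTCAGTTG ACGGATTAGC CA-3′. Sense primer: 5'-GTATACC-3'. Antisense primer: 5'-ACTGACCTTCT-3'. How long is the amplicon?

Forward primer GTATACC is found on the top strand at positions 109–115.
Reverse complement of the reverse primer: AGAAGGTCAGT. This occurs on the top strand at positions 148–158.
Amplicon spans positions 109–158: 50 bp.

50 bp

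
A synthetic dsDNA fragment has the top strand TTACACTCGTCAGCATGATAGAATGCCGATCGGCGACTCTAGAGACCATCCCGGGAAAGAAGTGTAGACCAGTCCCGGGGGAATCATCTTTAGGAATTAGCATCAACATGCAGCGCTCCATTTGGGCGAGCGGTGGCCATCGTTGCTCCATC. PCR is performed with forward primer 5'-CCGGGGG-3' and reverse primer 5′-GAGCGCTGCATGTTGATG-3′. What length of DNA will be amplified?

The forward primer matches the template at positions 75–81.
Taking the reverse complement of GAGCGCTGCATGTTGATG gives CATCAACATGCAGCGCTC, found at positions 101–118 on the template; the primer anneals here to the top strand with its 3' end pointing upstream.
Amplicon spans positions 75–118: 44 bp.

44 bp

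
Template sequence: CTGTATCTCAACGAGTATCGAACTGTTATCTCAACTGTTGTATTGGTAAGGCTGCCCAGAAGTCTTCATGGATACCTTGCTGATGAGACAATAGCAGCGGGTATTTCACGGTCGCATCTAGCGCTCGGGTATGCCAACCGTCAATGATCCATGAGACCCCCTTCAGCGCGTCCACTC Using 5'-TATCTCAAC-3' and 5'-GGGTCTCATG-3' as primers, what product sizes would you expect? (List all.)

156 bp, 133 bp

The forward primer TATCTCAAC matches the top strand at positions 4–12, 27–35.
The reverse primer's reverse complement is CATGAGACCC, matching at positions 150–159.
Each forward site pairs with the reverse site to give a product ending at position 159: sizes 156, 133 bp.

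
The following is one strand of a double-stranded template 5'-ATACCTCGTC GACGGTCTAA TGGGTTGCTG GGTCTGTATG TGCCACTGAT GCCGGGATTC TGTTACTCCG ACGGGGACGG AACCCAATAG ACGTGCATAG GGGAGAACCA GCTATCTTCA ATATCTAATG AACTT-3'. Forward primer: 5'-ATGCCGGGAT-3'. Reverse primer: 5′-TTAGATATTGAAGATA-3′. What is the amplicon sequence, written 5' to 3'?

The forward primer matches the template at positions 49–58.
The reverse primer's reverse complement is TATCTTCAATATCTAA, which matches the template at positions 113–128.
The product is the template from position 49 through 128 (80 bp).

5'-ATGCCGGGATTCTGTTACTCCGACGGGGACGGAACCCAATAGACGTGCATAGGGGAGAACCAGCTATCTTCAATATCTAA-3'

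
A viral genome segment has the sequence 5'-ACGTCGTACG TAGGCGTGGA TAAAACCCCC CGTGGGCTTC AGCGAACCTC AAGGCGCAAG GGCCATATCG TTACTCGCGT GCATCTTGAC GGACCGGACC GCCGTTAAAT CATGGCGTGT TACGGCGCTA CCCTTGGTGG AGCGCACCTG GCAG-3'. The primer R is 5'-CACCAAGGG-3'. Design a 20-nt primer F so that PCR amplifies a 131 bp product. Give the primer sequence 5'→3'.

5'-CGTAGGCGTGGATAAAACCC-3'

The reverse primer's reverse complement CCCTTGGTG matches the template at positions 131–139, so the product ends at position 139.
A 131 bp product then starts at position 139 − 131 + 1 = 9.
The forward primer is identical to the top strand there: CGTAGGCGTGGATAAAACCC.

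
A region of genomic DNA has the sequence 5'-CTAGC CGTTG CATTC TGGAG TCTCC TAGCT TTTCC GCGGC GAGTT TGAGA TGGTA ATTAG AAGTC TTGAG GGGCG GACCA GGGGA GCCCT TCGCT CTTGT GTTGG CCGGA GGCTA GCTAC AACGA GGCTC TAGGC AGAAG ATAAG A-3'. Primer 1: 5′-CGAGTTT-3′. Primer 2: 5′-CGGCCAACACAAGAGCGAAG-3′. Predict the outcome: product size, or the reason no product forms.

Primer 1 (CGAGTTT) matches the top strand at positions 40–46; it acts as a forward primer.
Primer 2's reverse complement is CTTCGCTCTTGTGTTGGCCG, matching the top strand at positions 89–108; it acts as a reverse primer.
The 3' ends face each other across positions 40–108, giving a 69 bp product.

Yes — a 69 bp product.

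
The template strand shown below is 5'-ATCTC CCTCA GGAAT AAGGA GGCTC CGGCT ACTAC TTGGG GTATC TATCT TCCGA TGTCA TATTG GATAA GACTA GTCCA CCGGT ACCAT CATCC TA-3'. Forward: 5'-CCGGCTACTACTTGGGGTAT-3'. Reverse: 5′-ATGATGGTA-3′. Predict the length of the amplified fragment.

Forward primer CCGGCTACTACTTGGGGTAT is found on the top strand at positions 25–44.
The reverse primer's reverse complement is TACCATCAT, which matches the template at positions 85–93.
The product runs from position 25 to position 93, so its length is 93 − 25 + 1 = 69 bp.

69 bp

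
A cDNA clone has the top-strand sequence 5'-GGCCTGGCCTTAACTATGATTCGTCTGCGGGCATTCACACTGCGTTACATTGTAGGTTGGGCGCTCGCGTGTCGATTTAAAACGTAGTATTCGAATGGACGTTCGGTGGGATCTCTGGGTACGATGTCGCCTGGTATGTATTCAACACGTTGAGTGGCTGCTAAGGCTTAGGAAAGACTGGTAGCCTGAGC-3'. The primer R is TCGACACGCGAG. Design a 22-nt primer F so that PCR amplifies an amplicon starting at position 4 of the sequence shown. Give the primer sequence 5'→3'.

The reverse primer's reverse complement CTCGCGTGTCGA matches the template at positions 64–75; the product starts at position 4.
The forward primer is identical to the top strand over positions 4–25: CTGGCCTTAACTATGATTCGTC.

5'-CTGGCCTTAACTATGATTCGTC-3'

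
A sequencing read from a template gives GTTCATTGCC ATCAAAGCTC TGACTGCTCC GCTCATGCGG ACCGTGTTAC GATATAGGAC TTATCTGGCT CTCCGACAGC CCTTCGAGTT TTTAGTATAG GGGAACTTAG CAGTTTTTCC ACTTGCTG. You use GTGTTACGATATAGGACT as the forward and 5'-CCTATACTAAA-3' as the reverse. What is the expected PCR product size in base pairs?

Scanning the template, GTGTTACGATATAGGACT occurs at positions 44–61; this primer anneals to the bottom strand there with its 3' end pointing downstream.
Taking the reverse complement of CCTATACTAAA gives TTTAGTATAGG, found at positions 91–101 on the template; the primer anneals here to the top strand with its 3' end pointing upstream.
Amplicon spans positions 44–101: 58 bp.

58 bp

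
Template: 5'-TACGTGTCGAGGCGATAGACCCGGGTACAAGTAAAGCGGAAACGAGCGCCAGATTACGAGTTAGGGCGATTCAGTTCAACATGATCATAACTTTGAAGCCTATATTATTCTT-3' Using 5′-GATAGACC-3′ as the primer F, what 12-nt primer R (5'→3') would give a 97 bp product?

The forward primer binds at positions 14–21, so a 97 bp product ends at position 14 + 97 − 1 = 110.
The reverse primer anneals to the top strand over positions 99–110, i.e. to CCTATATTATTC.
Its sequence written 5'→3' is the reverse complement: GAATAATATAGG.

5'-GAATAATATAGG-3'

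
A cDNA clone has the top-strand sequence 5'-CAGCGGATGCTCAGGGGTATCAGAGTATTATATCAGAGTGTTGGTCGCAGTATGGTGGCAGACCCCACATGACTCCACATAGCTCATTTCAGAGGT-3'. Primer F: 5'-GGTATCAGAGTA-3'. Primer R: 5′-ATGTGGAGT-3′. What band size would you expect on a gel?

Scanning the template, GGTATCAGAGTA occurs at positions 16–27; this primer anneals to the bottom strand there with its 3' end pointing downstream.
The reverse primer's reverse complement is ACTCCACAT, which matches the template at positions 72–80.
Amplicon spans positions 16–80: 65 bp.

65 bp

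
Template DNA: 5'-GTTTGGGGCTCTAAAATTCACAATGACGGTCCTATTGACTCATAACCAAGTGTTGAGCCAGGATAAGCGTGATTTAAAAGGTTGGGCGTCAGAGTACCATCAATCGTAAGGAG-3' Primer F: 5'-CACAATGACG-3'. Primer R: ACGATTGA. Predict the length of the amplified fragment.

89 bp

Scanning the template, CACAATGACG occurs at positions 19–28; this primer anneals to the bottom strand there with its 3' end pointing downstream.
The reverse primer's reverse complement is TCAATCGT, which matches the template at positions 100–107.
Product length = (reverse-primer end) − (forward-primer start) + 1 = 107 − 19 + 1 = 89 bp.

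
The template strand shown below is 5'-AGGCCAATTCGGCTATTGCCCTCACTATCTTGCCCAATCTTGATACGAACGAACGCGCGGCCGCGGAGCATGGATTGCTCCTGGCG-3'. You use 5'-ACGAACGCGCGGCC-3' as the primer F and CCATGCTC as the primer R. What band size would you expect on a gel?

Forward primer ACGAACGCGCGGCC is found on the top strand at positions 49–62.
Reverse complement of the reverse primer: GAGCATGG. This occurs on the top strand at positions 66–73.
Product length = (reverse-primer end) − (forward-primer start) + 1 = 73 − 49 + 1 = 25 bp.

25 bp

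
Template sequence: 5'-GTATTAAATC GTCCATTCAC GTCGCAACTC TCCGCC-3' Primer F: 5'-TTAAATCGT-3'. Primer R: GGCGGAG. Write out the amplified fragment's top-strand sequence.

Forward primer TTAAATCGT is found on the top strand at positions 4–12.
Taking the reverse complement of GGCGGAG gives CTCCGCC, found at positions 30–36 on the template; the primer anneals here to the top strand with its 3' end pointing upstream.
The product is the template from position 4 through 36 (33 bp).

5'-TTAAATCGTCCATTCACGTCGCAACTCTCCGCC-3'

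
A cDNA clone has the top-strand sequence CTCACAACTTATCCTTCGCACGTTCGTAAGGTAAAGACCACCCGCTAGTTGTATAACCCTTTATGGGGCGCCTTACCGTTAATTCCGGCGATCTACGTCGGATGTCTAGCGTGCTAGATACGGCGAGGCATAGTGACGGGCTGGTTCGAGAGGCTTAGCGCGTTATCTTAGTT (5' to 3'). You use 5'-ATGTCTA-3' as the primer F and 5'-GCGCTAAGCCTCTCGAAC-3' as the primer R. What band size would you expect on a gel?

60 bp

Scanning the template, ATGTCTA occurs at positions 102–108; this primer anneals to the bottom strand there with its 3' end pointing downstream.
Taking the reverse complement of GCGCTAAGCCTCTCGAAC gives GTTCGAGAGGCTTAGCGC, found at positions 144–161 on the template; the primer anneals here to the top strand with its 3' end pointing upstream.
Product length = (reverse-primer end) − (forward-primer start) + 1 = 161 − 102 + 1 = 60 bp.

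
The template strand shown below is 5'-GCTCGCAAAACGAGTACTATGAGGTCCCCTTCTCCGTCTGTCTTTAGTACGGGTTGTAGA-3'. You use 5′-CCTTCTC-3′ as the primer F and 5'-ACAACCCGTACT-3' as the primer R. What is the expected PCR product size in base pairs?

30 bp

Forward primer CCTTCTC is found on the top strand at positions 28–34.
Reverse complement of the reverse primer: AGTACGGGTTGT. This occurs on the top strand at positions 46–57.
Product length = (reverse-primer end) − (forward-primer start) + 1 = 57 − 28 + 1 = 30 bp.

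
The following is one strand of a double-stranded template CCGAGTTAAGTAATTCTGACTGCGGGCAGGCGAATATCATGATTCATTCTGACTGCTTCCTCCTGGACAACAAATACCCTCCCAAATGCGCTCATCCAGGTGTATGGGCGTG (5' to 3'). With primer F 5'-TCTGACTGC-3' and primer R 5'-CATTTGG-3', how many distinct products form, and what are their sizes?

Two products: 74 bp, 41 bp

The forward primer TCTGACTGC matches the top strand at positions 15–23, 48–56.
The reverse primer's reverse complement is CCAAATG, matching at positions 82–88.
Each forward site pairs with the reverse site to give a product ending at position 88: sizes 74, 41 bp.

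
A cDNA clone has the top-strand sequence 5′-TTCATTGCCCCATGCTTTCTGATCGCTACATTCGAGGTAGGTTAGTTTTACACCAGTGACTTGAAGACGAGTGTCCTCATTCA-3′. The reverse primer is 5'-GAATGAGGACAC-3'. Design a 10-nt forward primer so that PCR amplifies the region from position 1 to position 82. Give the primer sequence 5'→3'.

5'-TTCATTGCCC-3'

The reverse primer's reverse complement GTGTCCTCATTC matches the template at positions 71–82; the product starts at position 1.
The forward primer is identical to the top strand over positions 1–10: TTCATTGCCC.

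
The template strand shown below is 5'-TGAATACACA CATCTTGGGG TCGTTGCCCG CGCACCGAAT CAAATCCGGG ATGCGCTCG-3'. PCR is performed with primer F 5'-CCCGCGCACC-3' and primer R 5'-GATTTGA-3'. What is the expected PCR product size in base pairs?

Scanning the template, CCCGCGCACC occurs at positions 27–36; this primer anneals to the bottom strand there with its 3' end pointing downstream.
Taking the reverse complement of GATTTGA gives TCAAATC, found at positions 40–46 on the template; the primer anneals here to the top strand with its 3' end pointing upstream.
The product runs from position 27 to position 46, so its length is 46 − 27 + 1 = 20 bp.

20 bp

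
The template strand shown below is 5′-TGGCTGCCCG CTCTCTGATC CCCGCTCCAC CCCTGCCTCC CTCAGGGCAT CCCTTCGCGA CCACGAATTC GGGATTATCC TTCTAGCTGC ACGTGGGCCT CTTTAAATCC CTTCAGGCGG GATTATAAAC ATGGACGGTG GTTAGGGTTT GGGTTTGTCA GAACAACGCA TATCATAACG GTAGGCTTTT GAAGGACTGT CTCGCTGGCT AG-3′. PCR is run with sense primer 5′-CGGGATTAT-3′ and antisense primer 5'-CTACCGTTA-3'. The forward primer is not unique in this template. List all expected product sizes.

115 bp, 67 bp

The forward primer CGGGATTAT matches the top strand at positions 70–78, 118–126.
The reverse primer's reverse complement is TAACGGTAG, matching at positions 176–184.
Each forward site pairs with the reverse site to give a product ending at position 184: sizes 115, 67 bp.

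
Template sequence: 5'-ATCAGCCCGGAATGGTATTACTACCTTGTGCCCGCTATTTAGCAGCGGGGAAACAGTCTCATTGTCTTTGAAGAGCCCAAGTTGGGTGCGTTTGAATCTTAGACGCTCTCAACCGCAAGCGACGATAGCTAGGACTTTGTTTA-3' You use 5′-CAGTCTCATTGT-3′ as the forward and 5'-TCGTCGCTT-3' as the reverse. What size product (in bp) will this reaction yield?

72 bp

The forward primer matches the template at positions 54–65.
The reverse primer's reverse complement is AAGCGACGA, which matches the template at positions 117–125.
Amplicon spans positions 54–125: 72 bp.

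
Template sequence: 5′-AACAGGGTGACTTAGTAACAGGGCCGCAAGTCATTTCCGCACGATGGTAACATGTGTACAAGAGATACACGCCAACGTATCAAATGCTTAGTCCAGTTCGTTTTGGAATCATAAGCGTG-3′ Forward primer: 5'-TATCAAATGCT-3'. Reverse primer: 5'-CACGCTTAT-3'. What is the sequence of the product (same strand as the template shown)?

Scanning the template, TATCAAATGCT occurs at positions 78–88; this primer anneals to the bottom strand there with its 3' end pointing downstream.
The reverse primer's reverse complement is ATAAGCGTG, which matches the template at positions 111–119.
The product is the template from position 78 through 119 (42 bp).

5'-TATCAAATGCTTAGTCCAGTTCGTTTTGGAATCATAAGCGTG-3'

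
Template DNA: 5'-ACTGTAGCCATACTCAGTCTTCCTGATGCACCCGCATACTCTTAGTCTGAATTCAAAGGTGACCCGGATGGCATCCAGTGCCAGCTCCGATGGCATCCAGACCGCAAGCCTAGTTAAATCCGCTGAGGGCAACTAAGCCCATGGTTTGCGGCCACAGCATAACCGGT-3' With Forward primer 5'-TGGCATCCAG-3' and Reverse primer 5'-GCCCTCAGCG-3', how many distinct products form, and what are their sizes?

Two products: 62 bp, 40 bp

The forward primer TGGCATCCAG matches the top strand at positions 69–78, 91–100.
The reverse primer's reverse complement is CGCTGAGGGC, matching at positions 121–130.
Each forward site pairs with the reverse site to give a product ending at position 130: sizes 62, 40 bp.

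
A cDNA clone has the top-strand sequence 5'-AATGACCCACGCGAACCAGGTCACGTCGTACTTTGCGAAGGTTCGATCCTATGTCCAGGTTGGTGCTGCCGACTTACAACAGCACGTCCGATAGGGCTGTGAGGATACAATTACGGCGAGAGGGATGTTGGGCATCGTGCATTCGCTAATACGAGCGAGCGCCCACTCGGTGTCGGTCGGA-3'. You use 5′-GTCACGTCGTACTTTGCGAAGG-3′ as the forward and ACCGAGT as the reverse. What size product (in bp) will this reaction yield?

Scanning the template, GTCACGTCGTACTTTGCGAAGG occurs at positions 20–41; this primer anneals to the bottom strand there with its 3' end pointing downstream.
The reverse primer's reverse complement is ACTCGGT, which matches the template at positions 165–171.
Product length = (reverse-primer end) − (forward-primer start) + 1 = 171 − 20 + 1 = 152 bp.

152 bp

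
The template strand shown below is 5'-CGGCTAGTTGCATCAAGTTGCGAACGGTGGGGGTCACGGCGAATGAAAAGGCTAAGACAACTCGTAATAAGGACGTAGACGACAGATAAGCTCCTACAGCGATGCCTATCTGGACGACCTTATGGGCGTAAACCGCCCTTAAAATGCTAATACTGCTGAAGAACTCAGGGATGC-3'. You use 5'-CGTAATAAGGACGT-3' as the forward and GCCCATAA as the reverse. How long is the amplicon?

The forward primer matches the template at positions 63–76.
Reverse complement of the reverse primer: TTATGGGC. This occurs on the top strand at positions 120–127.
Amplicon spans positions 63–127: 65 bp.

65 bp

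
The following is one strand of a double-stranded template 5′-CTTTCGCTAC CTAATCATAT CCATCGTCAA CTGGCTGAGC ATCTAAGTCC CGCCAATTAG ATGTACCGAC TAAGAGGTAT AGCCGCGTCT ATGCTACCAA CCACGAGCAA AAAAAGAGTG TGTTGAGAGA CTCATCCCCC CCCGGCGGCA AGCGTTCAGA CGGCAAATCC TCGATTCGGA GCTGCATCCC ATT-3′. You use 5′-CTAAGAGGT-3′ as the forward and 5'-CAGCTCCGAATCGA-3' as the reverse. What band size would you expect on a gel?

115 bp

Forward primer CTAAGAGGT is found on the top strand at positions 70–78.
Taking the reverse complement of CAGCTCCGAATCGA gives TCGATTCGGAGCTG, found at positions 171–184 on the template; the primer anneals here to the top strand with its 3' end pointing upstream.
Amplicon spans positions 70–184: 115 bp.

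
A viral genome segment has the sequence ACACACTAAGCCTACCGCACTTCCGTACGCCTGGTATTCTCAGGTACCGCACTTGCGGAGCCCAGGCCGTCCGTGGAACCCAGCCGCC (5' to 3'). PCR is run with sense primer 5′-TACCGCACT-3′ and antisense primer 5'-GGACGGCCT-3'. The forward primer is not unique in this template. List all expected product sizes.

60 bp, 28 bp

The forward primer TACCGCACT matches the top strand at positions 13–21, 45–53.
The reverse primer's reverse complement is AGGCCGTCC, matching at positions 64–72.
Each forward site pairs with the reverse site to give a product ending at position 72: sizes 60, 28 bp.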